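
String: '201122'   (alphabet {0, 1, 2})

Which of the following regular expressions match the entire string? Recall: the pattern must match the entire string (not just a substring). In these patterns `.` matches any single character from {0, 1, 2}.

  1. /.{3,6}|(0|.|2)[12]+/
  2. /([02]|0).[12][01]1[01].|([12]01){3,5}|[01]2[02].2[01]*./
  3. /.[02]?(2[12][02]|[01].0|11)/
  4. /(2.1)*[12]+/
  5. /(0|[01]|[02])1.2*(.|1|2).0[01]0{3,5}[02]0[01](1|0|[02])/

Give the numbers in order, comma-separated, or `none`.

1, 4

1 → match
2 → no match
3 → no match
4 → match
5 → no match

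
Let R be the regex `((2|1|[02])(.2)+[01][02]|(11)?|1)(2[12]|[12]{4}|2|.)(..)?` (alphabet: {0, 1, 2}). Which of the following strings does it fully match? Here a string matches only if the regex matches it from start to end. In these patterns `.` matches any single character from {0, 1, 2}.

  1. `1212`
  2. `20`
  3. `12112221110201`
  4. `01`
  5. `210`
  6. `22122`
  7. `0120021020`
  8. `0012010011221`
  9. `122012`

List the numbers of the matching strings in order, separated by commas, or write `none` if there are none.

1 → match
2 → no match
3 → no match
4 → no match
5 → match
6 → no match
7 → no match
8 → no match
9 → no match

1, 5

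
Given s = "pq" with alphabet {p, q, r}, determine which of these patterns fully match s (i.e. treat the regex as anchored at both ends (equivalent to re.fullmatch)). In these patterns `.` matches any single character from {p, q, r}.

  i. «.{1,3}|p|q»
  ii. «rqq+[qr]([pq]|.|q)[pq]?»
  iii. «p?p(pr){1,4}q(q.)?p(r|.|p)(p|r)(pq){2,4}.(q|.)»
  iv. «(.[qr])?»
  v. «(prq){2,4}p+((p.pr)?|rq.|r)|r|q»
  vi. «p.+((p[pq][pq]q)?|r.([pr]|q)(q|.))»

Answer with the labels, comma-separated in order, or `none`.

i, iv, vi

i → match
ii → no match — must start with "rqq"
iii → no match
iv → match
v → no match
vi → match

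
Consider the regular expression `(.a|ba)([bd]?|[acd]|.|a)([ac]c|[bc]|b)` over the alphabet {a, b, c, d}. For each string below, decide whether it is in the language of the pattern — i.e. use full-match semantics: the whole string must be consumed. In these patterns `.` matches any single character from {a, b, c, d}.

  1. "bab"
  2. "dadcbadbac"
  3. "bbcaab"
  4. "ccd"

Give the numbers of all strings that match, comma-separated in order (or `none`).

1 → match
2 → no match
3 → no match
4 → no match

1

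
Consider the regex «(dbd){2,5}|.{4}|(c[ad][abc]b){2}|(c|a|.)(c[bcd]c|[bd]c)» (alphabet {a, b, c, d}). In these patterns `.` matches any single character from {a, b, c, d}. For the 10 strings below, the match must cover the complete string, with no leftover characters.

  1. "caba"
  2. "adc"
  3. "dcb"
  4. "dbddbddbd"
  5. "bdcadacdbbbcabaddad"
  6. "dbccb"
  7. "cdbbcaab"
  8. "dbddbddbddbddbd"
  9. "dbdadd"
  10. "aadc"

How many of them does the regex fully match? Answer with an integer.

1 → match
2 → match
3 → no match
4 → match
5 → no match
6 → no match
7 → match
8 → match
9 → no match
10 → match
Total matched: 6

6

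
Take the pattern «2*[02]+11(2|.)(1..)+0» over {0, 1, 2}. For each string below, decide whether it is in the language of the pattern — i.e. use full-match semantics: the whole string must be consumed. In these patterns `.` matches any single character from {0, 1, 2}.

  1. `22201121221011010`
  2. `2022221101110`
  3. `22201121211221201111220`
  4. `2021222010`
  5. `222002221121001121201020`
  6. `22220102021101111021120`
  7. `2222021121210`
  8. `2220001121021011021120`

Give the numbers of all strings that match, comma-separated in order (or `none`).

1 → match
2 → match
3 → match
4 → no match
5 → match
6 → no match
7 → match
8 → match

1, 2, 3, 5, 7, 8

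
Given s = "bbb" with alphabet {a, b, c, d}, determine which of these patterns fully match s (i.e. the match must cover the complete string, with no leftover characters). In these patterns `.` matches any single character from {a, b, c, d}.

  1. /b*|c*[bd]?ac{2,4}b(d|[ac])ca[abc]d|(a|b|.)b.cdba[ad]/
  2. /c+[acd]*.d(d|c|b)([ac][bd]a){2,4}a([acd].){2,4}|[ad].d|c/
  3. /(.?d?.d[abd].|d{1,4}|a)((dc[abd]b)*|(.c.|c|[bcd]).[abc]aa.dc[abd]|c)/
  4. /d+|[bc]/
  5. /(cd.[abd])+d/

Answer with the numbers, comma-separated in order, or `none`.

1

1 → match
2 → no match
3 → no match
4 → no match
5 → no match — must start with "cd"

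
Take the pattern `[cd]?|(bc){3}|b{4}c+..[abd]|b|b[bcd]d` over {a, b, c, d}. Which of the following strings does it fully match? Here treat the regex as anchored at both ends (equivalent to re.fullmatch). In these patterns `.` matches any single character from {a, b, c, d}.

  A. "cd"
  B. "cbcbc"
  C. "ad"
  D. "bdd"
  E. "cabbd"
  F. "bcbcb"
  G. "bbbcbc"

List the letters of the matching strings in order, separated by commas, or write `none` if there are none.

A. "cd" → no match
B. "cbcbc" → no match
C. "ad" → no match
D. "bdd" → match
E. "cabbd" → no match
F. "bcbcb" → no match
G. "bbbcbc" → no match

D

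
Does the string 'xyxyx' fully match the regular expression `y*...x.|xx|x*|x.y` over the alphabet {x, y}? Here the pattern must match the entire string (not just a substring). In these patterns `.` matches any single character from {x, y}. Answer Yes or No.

No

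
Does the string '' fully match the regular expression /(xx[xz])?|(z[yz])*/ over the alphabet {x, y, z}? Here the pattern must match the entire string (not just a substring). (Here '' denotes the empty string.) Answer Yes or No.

Yes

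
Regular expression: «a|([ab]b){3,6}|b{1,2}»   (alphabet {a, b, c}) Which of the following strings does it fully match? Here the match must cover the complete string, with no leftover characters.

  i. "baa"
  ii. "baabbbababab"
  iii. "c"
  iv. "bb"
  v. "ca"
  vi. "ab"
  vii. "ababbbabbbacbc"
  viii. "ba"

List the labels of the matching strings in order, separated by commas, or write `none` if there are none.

i → no match
ii → no match
iii → no match
iv → match
v → no match
vi → no match
vii → no match
viii → no match

iv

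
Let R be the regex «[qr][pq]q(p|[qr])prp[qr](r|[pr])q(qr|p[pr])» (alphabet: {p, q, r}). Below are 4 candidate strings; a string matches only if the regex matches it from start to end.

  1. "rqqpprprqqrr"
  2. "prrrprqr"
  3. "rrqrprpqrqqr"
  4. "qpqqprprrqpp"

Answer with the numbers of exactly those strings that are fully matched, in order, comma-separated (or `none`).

1 → no match
2 → no match
3 → no match
4 → match

4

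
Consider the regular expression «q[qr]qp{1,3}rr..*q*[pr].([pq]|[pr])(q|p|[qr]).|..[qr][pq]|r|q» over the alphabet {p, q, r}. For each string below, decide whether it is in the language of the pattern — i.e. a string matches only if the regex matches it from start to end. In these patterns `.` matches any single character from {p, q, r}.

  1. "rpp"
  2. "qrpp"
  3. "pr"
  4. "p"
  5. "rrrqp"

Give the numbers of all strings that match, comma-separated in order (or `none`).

1. "rpp" → no match
2. "qrpp" → no match
3. "pr" → no match
4. "p" → no match
5. "rrrqp" → no match

none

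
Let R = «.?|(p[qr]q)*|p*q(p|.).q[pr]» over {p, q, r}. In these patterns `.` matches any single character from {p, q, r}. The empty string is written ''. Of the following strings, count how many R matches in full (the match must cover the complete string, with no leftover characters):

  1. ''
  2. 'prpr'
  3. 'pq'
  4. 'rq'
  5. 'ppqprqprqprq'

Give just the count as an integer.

1 → match
2 → no match
3 → no match
4 → no match
5 → no match
Total matched: 1

1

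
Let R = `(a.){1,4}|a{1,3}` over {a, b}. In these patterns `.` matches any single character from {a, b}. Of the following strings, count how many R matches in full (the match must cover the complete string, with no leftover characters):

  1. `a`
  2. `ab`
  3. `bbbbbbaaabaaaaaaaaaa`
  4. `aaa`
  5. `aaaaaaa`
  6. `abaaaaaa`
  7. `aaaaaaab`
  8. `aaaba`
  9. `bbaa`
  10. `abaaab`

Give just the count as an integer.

1 → match
2 → match
3 → no match — must start with `a`
4 → match
5 → no match
6 → match
7 → match
8 → no match
9 → no match — must start with `a`
10 → match
Total matched: 6

6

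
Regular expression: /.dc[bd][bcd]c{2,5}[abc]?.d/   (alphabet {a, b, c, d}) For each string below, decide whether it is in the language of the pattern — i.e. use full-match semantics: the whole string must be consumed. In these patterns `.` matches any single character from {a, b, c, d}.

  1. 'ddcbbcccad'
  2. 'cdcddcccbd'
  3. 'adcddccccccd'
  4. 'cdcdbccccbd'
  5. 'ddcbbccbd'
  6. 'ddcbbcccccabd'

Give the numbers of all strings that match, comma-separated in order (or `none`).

1, 2, 3, 4, 5, 6

1. 'ddcbbcccad' → match
2. 'cdcddcccbd' → match
3. 'adcddccccccd' → match
4. 'cdcdbccccbd' → match
5. 'ddcbbccbd' → match
6 → match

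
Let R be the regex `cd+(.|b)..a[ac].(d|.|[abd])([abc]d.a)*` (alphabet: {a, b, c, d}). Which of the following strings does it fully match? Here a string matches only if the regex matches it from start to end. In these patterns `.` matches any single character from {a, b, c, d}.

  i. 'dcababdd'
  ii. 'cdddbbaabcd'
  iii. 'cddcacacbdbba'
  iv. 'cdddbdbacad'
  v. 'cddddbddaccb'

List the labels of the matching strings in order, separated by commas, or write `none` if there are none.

iv, v

i → no match — must start with 'cd'
ii → no match
iii → no match
iv → match
v → match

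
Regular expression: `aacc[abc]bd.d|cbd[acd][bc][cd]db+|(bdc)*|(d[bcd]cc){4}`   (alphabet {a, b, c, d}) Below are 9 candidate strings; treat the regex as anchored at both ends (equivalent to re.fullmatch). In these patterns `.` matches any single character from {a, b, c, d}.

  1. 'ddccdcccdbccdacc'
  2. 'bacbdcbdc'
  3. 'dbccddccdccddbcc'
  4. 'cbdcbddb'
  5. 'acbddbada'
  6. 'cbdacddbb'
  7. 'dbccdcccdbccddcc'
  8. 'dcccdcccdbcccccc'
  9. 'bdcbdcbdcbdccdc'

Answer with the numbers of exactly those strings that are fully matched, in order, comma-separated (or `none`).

1 → no match
2. 'bacbdcbdc' → no match
3 → no match
4. 'cbdcbddb' → match
5. 'acbddbada' → no match
6. 'cbdacddbb' → match
7 → match
8 → no match
9 → no match

4, 6, 7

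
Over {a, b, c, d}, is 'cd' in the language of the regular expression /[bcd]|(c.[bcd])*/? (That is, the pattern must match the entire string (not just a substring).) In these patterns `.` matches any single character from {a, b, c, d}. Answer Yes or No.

No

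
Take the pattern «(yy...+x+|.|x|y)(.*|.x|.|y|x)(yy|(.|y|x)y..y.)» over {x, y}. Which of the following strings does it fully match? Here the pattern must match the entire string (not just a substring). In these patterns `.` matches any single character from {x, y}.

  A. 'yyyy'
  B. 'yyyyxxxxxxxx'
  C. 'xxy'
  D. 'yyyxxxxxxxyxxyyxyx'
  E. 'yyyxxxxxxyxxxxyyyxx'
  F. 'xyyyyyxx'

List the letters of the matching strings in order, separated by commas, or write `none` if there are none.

A, D

A → match
B → no match
C → no match
D → match
E → no match
F → no match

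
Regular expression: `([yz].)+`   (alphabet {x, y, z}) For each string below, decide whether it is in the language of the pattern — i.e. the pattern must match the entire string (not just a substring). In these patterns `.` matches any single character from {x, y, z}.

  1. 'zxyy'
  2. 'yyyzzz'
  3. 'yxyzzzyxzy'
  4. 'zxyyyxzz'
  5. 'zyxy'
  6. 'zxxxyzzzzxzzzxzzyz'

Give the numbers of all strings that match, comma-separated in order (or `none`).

1, 2, 3, 4

1. 'zxyy' → match
2. 'yyyzzz' → match
3. 'yxyzzzyxzy' → match
4. 'zxyyyxzz' → match
5. 'zyxy' → no match
6 → no match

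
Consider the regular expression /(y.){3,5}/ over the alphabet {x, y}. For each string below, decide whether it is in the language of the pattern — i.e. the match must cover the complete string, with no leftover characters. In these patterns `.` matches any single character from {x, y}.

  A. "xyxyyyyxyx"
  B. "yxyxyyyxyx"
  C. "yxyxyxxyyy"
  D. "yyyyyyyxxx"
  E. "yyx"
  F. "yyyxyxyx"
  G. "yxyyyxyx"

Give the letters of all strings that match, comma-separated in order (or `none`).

B, F, G

A. "xyxyyyyxyx" → no match — must start with "y"
B. "yxyxyyyxyx" → match
C. "yxyxyxxyyy" → no match
D. "yyyyyyyxxx" → no match
E. "yyx" → no match
F. "yyyxyxyx" → match
G. "yxyyyxyx" → match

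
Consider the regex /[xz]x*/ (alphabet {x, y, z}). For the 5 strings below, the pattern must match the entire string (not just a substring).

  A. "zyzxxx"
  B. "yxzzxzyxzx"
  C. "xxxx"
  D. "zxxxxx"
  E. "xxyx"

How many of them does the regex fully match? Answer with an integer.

2

A. "zyzxxx" → no match
B. "yxzzxzyxzx" → no match
C. "xxxx" → match
D. "zxxxxx" → match
E. "xxyx" → no match
Total matched: 2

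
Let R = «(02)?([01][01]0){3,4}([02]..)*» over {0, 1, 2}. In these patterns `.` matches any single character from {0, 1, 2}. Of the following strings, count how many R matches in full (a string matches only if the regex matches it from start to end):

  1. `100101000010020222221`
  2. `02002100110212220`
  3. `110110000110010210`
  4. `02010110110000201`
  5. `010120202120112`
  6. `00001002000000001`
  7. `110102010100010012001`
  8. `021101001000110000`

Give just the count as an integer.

1 → no match
2 → no match
3 → match
4 → match
5 → no match
6 → no match
7 → no match
8 → no match
Total matched: 2

2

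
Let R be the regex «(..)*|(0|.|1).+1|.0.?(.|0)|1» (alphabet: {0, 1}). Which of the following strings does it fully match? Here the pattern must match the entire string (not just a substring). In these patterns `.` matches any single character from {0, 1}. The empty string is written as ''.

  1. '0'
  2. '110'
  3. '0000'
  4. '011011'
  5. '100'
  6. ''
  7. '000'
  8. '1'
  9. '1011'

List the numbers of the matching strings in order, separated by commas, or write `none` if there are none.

3, 4, 5, 6, 7, 8, 9

1. '0' → no match
2. '110' → no match
3. '0000' → match
4. '011011' → match
5. '100' → match
6. '' → match
7. '000' → match
8. '1' → match
9. '1011' → match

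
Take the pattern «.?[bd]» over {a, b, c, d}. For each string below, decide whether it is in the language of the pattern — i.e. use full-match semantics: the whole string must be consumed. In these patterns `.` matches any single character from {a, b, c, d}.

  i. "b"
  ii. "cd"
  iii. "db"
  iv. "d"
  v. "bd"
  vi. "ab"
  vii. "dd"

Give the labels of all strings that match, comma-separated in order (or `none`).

i → match
ii → match
iii → match
iv → match
v → match
vi → match
vii → match

i, ii, iii, iv, v, vi, vii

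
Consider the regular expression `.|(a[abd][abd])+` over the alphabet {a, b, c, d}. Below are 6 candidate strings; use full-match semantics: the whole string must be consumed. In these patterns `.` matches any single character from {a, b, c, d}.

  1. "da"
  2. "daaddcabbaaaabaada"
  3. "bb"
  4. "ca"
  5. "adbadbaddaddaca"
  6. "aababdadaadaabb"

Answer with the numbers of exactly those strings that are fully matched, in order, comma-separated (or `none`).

6

1 → no match
2 → no match
3 → no match
4 → no match
5 → no match
6 → match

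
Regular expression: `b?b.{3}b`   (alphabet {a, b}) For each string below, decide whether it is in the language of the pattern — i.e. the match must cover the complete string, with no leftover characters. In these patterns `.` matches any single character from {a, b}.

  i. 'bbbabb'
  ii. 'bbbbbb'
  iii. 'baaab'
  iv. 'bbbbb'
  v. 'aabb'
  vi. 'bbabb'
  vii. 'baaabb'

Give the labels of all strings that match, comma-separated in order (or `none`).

i → match
ii → match
iii → match
iv → match
v → no match
vi → match
vii → no match

i, ii, iii, iv, vi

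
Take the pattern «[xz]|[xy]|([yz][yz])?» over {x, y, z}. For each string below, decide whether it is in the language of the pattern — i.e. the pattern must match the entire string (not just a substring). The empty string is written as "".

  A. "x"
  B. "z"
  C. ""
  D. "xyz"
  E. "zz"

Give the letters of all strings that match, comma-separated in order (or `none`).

A → match
B → match
C → match
D → no match
E → match

A, B, C, E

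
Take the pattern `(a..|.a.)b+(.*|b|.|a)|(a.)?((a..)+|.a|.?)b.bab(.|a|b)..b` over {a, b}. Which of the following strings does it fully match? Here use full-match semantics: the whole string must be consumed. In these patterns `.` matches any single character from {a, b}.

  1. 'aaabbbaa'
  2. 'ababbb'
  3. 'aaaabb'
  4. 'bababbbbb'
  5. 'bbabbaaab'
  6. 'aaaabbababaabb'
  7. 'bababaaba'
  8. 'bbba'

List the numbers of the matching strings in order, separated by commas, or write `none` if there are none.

1 → match
2 → match
3 → no match
4 → match
5 → no match
6 → match
7 → no match
8 → no match

1, 2, 4, 6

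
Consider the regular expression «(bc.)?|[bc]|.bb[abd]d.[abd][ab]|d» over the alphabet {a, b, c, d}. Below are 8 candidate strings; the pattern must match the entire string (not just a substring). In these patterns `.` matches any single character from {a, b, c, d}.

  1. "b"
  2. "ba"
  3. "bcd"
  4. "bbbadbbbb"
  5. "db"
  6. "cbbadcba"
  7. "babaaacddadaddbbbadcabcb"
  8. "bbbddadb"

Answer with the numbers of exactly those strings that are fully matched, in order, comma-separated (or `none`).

1 → match
2 → no match
3 → match
4 → no match
5 → no match
6 → match
7 → no match
8 → match

1, 3, 6, 8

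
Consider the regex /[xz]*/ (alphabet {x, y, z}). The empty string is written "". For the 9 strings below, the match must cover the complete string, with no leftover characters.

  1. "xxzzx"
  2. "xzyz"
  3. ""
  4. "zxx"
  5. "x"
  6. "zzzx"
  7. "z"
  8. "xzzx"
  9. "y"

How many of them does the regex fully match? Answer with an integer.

7

1 → match
2 → no match
3 → match
4 → match
5 → match
6 → match
7 → match
8 → match
9 → no match
Total matched: 7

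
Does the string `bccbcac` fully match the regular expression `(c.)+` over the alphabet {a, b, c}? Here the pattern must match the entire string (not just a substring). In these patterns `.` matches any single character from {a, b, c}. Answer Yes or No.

Every match must start with `c`, but `bccbcac` does not.

No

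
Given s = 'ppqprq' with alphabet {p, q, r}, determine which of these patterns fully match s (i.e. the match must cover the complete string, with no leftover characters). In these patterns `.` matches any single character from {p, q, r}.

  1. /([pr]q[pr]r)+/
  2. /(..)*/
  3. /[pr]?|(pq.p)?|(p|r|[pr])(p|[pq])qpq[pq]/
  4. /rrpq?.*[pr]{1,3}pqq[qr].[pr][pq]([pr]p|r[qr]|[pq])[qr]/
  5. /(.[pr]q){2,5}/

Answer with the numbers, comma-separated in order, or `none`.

2, 5

1 → no match — must end with 'r'
2 → match
3 → no match
4 → no match — must start with 'rrp'
5 → match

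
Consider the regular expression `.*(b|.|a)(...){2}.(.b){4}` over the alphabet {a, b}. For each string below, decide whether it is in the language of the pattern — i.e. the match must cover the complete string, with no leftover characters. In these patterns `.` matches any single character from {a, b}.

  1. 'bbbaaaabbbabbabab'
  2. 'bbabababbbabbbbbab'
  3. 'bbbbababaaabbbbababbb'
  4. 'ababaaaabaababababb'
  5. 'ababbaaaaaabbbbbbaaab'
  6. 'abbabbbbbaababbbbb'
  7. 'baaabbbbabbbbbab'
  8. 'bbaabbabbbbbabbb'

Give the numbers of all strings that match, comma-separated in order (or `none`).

1 → no match
2 → match
3 → match
4 → no match
5 → no match
6 → match
7 → match
8 → match

2, 3, 6, 7, 8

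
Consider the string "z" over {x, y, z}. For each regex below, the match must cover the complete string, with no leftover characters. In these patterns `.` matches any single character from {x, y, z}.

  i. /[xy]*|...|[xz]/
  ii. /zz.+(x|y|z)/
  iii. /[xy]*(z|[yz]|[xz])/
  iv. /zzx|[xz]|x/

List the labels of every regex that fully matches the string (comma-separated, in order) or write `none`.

i, iii, iv

i → match
ii → no match — must start with "zz"
iii → match
iv → match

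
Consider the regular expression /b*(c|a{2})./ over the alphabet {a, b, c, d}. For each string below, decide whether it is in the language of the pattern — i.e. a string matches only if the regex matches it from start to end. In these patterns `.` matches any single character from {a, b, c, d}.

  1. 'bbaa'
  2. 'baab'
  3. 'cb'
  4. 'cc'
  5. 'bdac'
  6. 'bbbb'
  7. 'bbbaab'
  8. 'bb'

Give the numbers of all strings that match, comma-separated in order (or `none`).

2, 3, 4, 7

1. 'bbaa' → no match
2. 'baab' → match
3. 'cb' → match
4. 'cc' → match
5. 'bdac' → no match
6. 'bbbb' → no match
7. 'bbbaab' → match
8. 'bb' → no match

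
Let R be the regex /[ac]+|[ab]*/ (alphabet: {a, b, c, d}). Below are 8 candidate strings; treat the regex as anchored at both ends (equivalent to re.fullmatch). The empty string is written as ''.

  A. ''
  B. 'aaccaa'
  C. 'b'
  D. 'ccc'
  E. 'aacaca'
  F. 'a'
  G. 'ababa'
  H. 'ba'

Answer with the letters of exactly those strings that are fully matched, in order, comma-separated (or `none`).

A, B, C, D, E, F, G, H

A → match
B → match
C → match
D → match
E → match
F → match
G → match
H → match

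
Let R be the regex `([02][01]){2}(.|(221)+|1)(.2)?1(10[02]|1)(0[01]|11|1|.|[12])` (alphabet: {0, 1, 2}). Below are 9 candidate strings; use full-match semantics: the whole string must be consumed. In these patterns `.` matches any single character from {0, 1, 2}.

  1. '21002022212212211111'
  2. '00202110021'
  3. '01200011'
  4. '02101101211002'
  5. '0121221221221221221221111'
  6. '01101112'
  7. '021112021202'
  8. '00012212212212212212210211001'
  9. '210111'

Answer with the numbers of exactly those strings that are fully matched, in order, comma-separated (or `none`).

5, 8

1 → no match
2 → no match
3 → no match
4 → no match
5 → match
6 → no match
7 → no match
8 → match
9 → no match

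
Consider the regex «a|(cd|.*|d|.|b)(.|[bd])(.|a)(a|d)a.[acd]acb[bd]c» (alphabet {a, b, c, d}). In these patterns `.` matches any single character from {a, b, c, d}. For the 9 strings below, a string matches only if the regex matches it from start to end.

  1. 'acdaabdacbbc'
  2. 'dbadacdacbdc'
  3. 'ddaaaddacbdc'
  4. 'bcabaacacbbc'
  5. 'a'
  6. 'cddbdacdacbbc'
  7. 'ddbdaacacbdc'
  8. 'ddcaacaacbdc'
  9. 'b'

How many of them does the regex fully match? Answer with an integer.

1 → match
2 → match
3 → match
4 → no match
5 → match
6 → match
7 → match
8 → match
9 → no match
Total matched: 7

7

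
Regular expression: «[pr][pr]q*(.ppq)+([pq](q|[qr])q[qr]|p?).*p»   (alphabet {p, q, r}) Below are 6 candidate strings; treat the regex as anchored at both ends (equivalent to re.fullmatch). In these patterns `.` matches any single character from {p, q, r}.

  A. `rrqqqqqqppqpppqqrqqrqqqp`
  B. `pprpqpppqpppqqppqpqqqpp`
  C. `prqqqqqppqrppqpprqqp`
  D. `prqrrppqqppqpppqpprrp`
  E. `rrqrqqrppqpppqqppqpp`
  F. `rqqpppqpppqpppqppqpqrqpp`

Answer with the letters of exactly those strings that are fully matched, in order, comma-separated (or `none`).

A → match
B → no match
C → match
D → no match
E → no match
F → no match

A, C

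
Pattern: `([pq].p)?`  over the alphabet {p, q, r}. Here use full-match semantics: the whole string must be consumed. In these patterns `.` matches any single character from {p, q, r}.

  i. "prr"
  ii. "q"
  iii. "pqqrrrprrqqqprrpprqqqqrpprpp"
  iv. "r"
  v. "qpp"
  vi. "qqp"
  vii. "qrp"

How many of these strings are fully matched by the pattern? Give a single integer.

i → no match
ii → no match
iii → no match
iv → no match
v → match
vi → match
vii → match
Total matched: 3

3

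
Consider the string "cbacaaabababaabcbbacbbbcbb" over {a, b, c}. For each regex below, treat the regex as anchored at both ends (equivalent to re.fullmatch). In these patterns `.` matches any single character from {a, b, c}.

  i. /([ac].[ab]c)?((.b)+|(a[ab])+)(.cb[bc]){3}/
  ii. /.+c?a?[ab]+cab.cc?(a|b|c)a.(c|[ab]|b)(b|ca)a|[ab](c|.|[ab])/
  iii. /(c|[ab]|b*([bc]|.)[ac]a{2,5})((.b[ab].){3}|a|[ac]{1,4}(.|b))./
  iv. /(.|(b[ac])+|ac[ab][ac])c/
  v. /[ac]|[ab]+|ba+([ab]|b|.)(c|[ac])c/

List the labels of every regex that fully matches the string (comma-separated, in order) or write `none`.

i → match
ii → no match
iii → no match
iv → no match — must end with "c"
v → no match

i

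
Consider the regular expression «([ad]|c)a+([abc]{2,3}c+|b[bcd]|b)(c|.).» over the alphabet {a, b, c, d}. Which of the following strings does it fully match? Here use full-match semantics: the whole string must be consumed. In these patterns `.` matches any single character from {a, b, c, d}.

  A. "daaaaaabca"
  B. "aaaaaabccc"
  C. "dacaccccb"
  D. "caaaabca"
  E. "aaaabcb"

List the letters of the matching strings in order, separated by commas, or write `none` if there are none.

A, B, C, D, E

A → match
B → match
C → match
D → match
E → match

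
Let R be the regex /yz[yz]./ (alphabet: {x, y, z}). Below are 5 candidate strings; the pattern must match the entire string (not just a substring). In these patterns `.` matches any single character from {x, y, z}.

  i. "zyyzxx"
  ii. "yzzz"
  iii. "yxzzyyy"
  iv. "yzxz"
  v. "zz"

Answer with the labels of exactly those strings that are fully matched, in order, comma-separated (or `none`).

ii

i → no match — must start with "yz"
ii → match
iii → no match — must start with "yz"
iv → no match
v → no match — must start with "yz"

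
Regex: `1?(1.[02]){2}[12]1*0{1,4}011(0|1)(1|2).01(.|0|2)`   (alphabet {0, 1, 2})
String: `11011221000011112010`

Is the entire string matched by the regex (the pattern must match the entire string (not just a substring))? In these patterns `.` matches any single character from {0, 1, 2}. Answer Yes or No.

Yes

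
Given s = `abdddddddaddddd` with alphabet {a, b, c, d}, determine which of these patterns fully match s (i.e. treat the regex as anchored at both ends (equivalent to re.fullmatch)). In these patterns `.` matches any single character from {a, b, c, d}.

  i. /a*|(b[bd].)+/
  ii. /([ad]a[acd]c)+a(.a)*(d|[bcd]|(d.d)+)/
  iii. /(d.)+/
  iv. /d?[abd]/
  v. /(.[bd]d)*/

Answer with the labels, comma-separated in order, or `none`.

v

i → no match
ii → no match
iii → no match — must start with `d`
iv → no match
v → match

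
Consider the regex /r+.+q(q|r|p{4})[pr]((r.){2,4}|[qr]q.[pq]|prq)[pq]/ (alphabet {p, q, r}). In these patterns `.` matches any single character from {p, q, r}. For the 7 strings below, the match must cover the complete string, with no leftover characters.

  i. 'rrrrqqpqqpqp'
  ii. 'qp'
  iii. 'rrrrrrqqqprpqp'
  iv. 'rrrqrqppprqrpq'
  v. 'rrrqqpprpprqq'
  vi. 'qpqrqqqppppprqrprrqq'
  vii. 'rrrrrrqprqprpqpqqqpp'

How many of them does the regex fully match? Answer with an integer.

i → match
ii → no match — must start with 'r'
iii → no match
iv → no match
v → no match
vi → no match — must start with 'r'
vii → no match
Total matched: 1

1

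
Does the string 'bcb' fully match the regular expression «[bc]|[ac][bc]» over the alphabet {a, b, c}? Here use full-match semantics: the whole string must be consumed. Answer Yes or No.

No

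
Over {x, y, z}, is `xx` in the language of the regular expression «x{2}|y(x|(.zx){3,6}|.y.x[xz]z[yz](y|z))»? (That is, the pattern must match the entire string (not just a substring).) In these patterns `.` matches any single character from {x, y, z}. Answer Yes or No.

Yes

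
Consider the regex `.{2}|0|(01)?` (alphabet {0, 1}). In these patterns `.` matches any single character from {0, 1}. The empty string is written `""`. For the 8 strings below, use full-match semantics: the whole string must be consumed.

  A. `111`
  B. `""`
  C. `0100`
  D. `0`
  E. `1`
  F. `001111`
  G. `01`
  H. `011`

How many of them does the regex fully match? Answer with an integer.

3

A → no match
B → match
C → no match
D → match
E → no match
F → no match
G → match
H → no match
Total matched: 3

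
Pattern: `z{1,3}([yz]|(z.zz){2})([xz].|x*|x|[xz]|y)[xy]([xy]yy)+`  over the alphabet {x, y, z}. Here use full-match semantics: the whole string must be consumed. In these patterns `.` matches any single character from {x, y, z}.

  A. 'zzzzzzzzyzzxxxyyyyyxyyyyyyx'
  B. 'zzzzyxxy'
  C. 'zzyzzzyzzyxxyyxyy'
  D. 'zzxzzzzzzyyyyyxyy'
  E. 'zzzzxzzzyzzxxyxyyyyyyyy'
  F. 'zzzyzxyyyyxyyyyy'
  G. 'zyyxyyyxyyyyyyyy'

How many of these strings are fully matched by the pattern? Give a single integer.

5

A → no match — must end with 'yy'
B. 'zzzzyxxy' → no match — must end with 'yy'
C → match
D → match
E → match
F → match
G → match
Total matched: 5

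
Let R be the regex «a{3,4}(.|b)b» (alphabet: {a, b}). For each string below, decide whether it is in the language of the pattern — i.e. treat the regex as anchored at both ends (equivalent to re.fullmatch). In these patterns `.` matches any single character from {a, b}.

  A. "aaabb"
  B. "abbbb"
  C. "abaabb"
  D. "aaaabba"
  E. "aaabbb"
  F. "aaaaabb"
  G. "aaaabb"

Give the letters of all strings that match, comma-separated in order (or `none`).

A → match
B → no match
C → no match
D → no match — must end with "b"
E → no match
F → no match
G → match

A, G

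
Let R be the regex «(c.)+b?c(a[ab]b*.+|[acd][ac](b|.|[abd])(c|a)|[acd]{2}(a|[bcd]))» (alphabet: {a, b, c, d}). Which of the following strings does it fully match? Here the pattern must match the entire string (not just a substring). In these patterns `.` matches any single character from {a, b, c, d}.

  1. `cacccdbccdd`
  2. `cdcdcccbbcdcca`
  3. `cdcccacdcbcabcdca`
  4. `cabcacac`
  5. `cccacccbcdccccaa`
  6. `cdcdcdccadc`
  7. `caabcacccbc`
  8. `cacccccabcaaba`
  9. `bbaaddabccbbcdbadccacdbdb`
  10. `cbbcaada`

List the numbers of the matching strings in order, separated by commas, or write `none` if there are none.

1 → match
2 → match
3 → match
4 → match
5 → match
6 → match
7 → no match
8 → match
9 → no match — must start with `c`
10 → match

1, 2, 3, 4, 5, 6, 8, 10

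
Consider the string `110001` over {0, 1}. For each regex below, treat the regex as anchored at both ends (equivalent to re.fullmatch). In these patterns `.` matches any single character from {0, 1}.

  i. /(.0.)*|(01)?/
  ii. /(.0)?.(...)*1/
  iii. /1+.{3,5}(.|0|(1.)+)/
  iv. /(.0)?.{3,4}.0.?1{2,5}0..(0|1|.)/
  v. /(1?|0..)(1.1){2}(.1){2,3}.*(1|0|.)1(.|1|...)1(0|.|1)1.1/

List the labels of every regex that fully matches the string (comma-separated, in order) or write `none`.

i → no match
ii → no match
iii → match
iv → no match
v → no match

iii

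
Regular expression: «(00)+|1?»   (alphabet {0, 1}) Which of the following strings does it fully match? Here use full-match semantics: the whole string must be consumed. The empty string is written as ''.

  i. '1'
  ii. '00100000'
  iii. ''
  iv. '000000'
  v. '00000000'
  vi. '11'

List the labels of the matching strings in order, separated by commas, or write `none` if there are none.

i. '1' → match
ii. '00100000' → no match
iii. '' → match
iv. '000000' → match
v. '00000000' → match
vi. '11' → no match

i, iii, iv, v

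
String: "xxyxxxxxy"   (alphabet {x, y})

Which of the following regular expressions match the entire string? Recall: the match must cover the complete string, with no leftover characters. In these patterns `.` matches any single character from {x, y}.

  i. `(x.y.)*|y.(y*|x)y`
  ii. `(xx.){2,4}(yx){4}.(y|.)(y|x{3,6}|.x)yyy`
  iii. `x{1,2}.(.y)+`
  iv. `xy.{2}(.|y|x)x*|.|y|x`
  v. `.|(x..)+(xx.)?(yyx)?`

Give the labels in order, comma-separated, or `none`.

v

i → no match
ii → no match — must end with "yyy"
iii → no match
iv → no match
v → match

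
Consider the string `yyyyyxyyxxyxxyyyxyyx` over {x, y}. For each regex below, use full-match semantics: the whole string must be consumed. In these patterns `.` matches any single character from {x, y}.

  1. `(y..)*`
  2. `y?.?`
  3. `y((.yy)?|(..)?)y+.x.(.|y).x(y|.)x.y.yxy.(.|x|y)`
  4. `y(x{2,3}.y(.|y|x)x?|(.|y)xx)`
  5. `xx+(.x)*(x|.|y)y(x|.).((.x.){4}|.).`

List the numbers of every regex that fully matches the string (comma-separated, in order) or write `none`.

1 → no match
2 → no match
3 → match
4 → no match
5 → no match — must start with `xx`

3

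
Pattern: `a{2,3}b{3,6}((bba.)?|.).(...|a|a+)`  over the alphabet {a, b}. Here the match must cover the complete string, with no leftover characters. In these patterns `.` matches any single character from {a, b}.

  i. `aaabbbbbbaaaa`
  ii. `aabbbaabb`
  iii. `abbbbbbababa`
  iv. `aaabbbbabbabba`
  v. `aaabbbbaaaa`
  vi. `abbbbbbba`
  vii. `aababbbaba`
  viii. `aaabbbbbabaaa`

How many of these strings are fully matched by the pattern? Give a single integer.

i → match
ii → match
iii → no match
iv → no match
v → match
vi → no match
vii → no match
viii → match
Total matched: 4

4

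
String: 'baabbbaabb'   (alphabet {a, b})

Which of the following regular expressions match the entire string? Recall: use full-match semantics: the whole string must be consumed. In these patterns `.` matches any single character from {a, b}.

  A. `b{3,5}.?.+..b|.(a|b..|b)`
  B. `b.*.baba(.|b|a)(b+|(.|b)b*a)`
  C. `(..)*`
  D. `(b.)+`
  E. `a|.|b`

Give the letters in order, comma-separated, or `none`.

A → no match
B → no match
C → match
D → no match
E → no match

C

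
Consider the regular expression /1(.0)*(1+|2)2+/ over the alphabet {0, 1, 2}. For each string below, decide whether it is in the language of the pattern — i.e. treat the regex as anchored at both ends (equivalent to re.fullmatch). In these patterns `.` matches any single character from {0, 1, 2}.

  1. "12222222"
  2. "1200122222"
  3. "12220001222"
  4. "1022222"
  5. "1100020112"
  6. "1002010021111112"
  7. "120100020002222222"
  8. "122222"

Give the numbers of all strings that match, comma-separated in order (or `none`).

1, 5, 7, 8

1 → match
2 → no match
3 → no match
4 → no match
5 → match
6 → no match
7 → match
8 → match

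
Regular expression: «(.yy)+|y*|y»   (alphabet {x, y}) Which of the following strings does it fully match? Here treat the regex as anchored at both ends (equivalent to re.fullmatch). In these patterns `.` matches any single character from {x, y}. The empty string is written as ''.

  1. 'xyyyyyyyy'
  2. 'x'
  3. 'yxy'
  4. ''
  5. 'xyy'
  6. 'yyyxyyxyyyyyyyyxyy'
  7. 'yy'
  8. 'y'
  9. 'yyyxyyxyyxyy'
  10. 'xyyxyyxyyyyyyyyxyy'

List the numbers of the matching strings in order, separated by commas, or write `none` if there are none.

1, 4, 5, 6, 7, 8, 9, 10

1 → match
2 → no match
3 → no match
4 → match
5 → match
6 → match
7 → match
8 → match
9 → match
10 → match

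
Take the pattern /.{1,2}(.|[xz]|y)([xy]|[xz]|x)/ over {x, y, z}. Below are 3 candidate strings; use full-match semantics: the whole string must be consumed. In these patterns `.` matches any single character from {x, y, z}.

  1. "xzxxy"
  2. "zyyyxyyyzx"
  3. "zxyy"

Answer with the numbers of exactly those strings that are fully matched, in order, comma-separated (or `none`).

1 → no match
2 → no match
3 → match

3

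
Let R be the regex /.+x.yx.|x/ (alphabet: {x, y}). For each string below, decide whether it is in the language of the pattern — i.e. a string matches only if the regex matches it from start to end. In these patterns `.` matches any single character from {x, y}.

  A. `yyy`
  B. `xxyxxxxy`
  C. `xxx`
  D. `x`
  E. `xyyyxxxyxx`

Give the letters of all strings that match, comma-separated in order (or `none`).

A → no match
B → no match
C → no match
D → match
E → match

D, E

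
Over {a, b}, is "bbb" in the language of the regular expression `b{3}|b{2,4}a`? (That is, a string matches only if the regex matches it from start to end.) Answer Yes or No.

Yes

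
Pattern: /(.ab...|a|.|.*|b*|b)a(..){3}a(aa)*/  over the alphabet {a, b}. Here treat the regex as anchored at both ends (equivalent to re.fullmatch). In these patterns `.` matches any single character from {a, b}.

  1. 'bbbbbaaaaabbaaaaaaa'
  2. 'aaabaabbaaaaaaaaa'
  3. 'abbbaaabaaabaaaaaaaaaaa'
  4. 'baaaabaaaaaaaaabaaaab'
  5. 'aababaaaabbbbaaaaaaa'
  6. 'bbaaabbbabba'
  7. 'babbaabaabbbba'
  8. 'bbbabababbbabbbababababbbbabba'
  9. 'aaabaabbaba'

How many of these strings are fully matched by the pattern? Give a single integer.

5

1 → match
2 → match
3 → match
4 → no match
5 → match
6. 'bbaaabbbabba' → match
7 → no match
8 → no match
9. 'aaabaabbaba' → no match
Total matched: 5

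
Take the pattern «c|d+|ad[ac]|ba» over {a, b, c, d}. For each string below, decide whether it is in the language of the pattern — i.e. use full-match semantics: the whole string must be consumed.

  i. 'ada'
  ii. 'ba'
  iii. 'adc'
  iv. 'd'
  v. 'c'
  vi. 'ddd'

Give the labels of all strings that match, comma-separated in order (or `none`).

i, ii, iii, iv, v, vi

i. 'ada' → match
ii. 'ba' → match
iii. 'adc' → match
iv. 'd' → match
v. 'c' → match
vi. 'ddd' → match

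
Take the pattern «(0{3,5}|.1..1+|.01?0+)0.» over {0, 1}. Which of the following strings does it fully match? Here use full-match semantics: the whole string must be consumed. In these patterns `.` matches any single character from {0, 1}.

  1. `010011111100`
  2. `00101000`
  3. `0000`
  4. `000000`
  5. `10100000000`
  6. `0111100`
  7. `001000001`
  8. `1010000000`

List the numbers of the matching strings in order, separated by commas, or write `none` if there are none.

1 → match
2 → no match
3 → no match
4 → match
5 → match
6 → match
7 → match
8 → match

1, 4, 5, 6, 7, 8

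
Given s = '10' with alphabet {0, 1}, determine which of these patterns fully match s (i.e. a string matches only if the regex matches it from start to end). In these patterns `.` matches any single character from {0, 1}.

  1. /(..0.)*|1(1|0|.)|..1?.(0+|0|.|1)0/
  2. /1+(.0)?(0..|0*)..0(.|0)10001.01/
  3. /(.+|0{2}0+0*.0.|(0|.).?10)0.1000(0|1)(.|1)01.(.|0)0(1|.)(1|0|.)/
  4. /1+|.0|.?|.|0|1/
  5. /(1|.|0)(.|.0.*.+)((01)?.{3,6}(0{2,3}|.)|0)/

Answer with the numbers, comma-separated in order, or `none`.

1, 4

1 → match
2 → no match — must end with '01'
3 → no match
4 → match
5 → no match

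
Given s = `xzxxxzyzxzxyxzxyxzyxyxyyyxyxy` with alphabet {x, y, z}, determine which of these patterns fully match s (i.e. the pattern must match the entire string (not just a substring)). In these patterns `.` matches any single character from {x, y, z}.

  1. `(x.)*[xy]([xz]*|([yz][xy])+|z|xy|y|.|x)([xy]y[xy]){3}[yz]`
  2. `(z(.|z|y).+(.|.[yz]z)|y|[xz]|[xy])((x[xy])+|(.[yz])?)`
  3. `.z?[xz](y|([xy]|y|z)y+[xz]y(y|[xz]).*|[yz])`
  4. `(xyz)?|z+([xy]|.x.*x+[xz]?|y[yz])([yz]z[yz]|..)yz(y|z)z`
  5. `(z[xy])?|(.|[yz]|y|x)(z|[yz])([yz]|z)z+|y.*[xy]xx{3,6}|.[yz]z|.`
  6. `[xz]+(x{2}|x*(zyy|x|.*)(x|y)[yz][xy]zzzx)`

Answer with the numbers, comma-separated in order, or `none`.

1 → match
2 → no match
3 → no match
4 → no match
5 → no match
6 → no match

1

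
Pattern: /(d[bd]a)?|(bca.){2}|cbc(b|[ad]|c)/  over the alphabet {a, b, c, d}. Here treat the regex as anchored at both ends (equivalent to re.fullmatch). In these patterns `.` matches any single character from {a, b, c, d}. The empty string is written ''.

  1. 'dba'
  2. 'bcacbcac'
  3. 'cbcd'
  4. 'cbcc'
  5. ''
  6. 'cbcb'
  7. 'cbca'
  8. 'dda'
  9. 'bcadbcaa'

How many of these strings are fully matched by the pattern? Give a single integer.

1 → match
2 → match
3 → match
4 → match
5 → match
6 → match
7 → match
8 → match
9 → match
Total matched: 9

9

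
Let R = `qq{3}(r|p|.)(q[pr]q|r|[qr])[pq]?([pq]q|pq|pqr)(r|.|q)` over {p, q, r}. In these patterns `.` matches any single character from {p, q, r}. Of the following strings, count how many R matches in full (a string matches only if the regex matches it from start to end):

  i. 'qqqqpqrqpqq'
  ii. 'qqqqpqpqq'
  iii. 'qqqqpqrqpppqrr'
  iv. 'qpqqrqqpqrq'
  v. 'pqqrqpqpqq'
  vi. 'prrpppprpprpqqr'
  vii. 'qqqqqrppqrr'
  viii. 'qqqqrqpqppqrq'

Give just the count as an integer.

4

i → match
ii → match
iii → no match
iv → no match — must start with 'qq'
v → no match — must start with 'qq'
vi → no match — must start with 'qq'
vii → match
viii → match
Total matched: 4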